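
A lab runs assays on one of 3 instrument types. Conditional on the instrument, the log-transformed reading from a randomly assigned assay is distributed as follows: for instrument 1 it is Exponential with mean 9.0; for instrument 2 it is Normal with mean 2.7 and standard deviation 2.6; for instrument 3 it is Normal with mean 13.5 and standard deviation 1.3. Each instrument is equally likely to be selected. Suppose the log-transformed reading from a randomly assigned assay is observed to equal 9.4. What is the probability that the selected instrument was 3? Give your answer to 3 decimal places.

Likelihoods f(9.4 | ·): 1: 0.0390986; 2: 0.00554579; 3: 0.00212353.
Posterior ∝ prior × likelihood. Numerator for 3: 0.333333·0.00212353 = 0.000707843.
Normalizing constant: 0.333333·0.0390986 + 0.333333·0.00554579 + 0.333333·0.00212353 = 0.0155893.
P(3 | observation) = 0.000707843 / 0.0155893 = 0.0454057.

0.045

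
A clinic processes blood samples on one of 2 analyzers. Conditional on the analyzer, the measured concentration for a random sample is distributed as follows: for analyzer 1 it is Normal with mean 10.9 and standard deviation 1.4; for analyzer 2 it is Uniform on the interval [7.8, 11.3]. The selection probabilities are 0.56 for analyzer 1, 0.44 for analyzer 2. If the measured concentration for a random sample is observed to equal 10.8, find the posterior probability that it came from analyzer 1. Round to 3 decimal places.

0.559

Likelihoods f(10.8 | ·): 1: 0.284233; 2: 0.285714.
Posterior ∝ prior × likelihood. Numerator for 1: 0.56·0.284233 = 0.15917.
Normalizing constant: 0.56·0.284233 + 0.44·0.285714 = 0.284885.
P(1 | observation) = 0.15917 / 0.284885 = 0.558719.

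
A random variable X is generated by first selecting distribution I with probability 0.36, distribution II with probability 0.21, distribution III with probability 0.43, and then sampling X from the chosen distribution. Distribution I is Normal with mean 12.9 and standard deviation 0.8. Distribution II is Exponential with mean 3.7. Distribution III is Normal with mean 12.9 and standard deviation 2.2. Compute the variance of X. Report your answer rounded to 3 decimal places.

19.228

Per component, I: μ=12.9, E[X²]=167.05; II: μ=3.7, E[X²]=27.38; III: μ=12.9, E[X²]=171.25.
E[X] = 0.36·12.9 + 0.21·3.7 + 0.43·12.9 = 10.968.
E[X²] = 0.36·167.05 + 0.21·27.38 + 0.43·171.25 = 139.525.
Var(X) = E[X²] − (E[X])² = 139.525 − 120.297 = 19.2283.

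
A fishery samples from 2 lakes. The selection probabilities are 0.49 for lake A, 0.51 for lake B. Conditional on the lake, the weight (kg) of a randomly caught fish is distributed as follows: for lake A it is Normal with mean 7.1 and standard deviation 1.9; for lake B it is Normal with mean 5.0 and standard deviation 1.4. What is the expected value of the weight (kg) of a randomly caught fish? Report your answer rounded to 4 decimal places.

Component means — A: 7.1; B: 5.
E[X] = 0.49·7.1 + 0.51·5 = 6.029.

6.0290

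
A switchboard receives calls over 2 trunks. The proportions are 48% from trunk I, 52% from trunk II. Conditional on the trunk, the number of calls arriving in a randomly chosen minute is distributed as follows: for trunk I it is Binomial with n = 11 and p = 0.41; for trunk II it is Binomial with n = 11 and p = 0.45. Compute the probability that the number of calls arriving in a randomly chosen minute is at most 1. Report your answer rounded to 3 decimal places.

Conditional on each trunk, P(X ≤ 1): I: 0.026067; II: 0.0139312.
By total probability, P(X ≤ 1) = 0.48·0.026067 + 0.52·0.0139312 = 0.0197564.

0.020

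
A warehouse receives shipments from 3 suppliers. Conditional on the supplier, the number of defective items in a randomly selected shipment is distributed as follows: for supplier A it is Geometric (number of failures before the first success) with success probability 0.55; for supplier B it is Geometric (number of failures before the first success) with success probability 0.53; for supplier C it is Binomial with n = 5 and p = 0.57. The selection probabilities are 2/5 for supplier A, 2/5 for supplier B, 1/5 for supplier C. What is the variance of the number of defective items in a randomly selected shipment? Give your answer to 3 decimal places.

Per component, A: μ=0.818182, E[X²]=2.15702; B: μ=0.886792, E[X²]=2.45959; C: μ=2.85, E[X²]=9.348.
E[X] = 0.4·0.818182 + 0.4·0.886792 + 0.2·2.85 = 1.25199.
E[X²] = 0.4·2.15702 + 0.4·2.45959 + 0.2·9.348 = 3.71625.
Var(X) = E[X²] − (E[X])² = 3.71625 − 1.56748 = 2.14877.

2.149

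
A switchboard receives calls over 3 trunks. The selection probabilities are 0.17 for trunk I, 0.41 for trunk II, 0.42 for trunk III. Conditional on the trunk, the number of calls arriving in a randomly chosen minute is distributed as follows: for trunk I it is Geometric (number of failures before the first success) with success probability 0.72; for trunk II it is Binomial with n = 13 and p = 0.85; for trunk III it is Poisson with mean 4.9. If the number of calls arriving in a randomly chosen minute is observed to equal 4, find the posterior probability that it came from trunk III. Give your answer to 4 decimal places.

0.9900

Likelihoods P(X=4 | ·): I: 0.00442552; II: 1.43484e-05; III: 0.178867.
Posterior ∝ prior × likelihood. Numerator for III: 0.42·0.178867 = 0.0751241.
Normalizing constant: 0.17·0.00442552 + 0.41·1.43484e-05 + 0.42·0.178867 = 0.0758823.
P(III | observation) = 0.0751241 / 0.0758823 = 0.990008.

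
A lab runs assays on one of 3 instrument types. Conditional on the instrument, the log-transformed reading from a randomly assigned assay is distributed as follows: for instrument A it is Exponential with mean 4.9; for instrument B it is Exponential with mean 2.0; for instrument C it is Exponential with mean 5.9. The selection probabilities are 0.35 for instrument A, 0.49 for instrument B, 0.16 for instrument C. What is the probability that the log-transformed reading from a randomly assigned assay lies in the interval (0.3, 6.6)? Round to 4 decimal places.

Conditional on each instrument, P(0.3 < X < 6.6): A: 0.680577; B: 0.823825; C: 0.623701.
By total probability, P(0.3 < X < 6.6) = 0.35·0.680577 + 0.49·0.823825 + 0.16·0.623701 = 0.741668.

0.7417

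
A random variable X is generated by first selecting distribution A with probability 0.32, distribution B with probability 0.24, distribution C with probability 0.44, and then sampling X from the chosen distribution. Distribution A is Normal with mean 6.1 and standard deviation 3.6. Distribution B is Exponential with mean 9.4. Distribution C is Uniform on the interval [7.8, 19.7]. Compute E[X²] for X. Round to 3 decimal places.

For each component E[X²] = Var + (mean)², giving A: 50.17; B: 176.72; C: 200.863.
Overall E[X²] = 0.32·50.17 + 0.24·176.72 + 0.44·200.863 = 146.847.

146.847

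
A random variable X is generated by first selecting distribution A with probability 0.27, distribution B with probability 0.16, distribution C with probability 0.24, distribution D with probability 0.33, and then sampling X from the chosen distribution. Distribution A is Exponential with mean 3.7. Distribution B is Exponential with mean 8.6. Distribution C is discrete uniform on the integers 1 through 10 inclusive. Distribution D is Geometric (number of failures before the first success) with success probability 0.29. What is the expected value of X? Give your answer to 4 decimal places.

Component means — A: 3.7; B: 8.6; C: 5.5; D: 2.44828.
E[X] = 0.27·3.7 + 0.16·8.6 + 0.24·5.5 + 0.33·2.44828 = 4.50293.

4.5029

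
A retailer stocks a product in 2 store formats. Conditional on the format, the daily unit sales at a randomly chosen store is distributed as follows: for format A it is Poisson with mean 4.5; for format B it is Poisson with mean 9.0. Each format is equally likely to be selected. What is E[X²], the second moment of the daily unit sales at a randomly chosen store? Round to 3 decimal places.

For each component E[X²] = Var + (mean)², giving A: 24.75; B: 90.
Overall E[X²] = 0.5·24.75 + 0.5·90 = 57.375.

57.375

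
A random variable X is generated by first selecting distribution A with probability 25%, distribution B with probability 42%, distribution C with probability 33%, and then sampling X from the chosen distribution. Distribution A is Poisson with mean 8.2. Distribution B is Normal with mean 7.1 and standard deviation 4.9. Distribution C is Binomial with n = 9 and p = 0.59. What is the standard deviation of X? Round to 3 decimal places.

Per component, A: μ=8.2, E[X²]=75.44; B: μ=7.1, E[X²]=74.42; C: μ=5.31, E[X²]=30.3732.
E[X] = 0.25·8.2 + 0.42·7.1 + 0.33·5.31 = 6.7843.
E[X²] = 0.25·75.44 + 0.42·74.42 + 0.33·30.3732 = 60.1396.
Var(X) = E[X²] − (E[X])² = 60.1396 − 46.0267 = 14.1128.
SD(X) = √14.1128 = 3.7567.

3.757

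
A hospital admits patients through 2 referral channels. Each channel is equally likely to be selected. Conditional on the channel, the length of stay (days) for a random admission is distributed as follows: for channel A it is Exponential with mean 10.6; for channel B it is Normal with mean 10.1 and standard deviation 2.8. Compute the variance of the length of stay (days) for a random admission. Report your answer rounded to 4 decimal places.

Per component, A: μ=10.6, E[X²]=224.72; B: μ=10.1, E[X²]=109.85.
E[X] = 0.5·10.6 + 0.5·10.1 = 10.35.
E[X²] = 0.5·224.72 + 0.5·109.85 = 167.285.
Var(X) = E[X²] − (E[X])² = 167.285 − 107.122 = 60.1625.

60.1625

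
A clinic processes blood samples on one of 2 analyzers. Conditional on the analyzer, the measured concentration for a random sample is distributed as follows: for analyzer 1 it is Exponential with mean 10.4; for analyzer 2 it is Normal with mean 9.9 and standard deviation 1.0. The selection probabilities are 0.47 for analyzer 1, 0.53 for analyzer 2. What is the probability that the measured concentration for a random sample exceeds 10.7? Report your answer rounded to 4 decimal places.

Conditional on each analyzer, P(X > 10.7): 1: 0.357419; 2: 0.211855.
By total probability, P(X > 10.7) = 0.47·0.357419 + 0.53·0.211855 = 0.28027.

0.2803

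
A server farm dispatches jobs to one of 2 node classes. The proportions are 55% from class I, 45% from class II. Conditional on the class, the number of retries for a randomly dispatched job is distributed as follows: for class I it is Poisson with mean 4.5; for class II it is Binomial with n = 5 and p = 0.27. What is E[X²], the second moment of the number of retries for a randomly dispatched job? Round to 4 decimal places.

14.8761

For each component E[X²] = Var + (mean)², giving I: 24.75; II: 2.808.
Overall E[X²] = 0.55·24.75 + 0.45·2.808 = 14.8761.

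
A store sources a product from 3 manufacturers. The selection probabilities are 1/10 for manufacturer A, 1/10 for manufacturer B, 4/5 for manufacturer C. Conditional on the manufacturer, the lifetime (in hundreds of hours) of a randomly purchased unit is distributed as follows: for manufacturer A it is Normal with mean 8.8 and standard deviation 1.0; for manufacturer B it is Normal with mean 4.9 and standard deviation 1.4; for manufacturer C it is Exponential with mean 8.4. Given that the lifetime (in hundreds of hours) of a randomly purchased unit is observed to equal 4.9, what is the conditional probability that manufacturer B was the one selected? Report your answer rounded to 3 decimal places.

Likelihoods f(4.9 | ·): A: 0.000198655; B: 0.284959; C: 0.0664328.
Posterior ∝ prior × likelihood. Numerator for B: 0.1·0.284959 = 0.0284959.
Normalizing constant: 0.1·0.000198655 + 0.1·0.284959 + 0.8·0.0664328 = 0.0816619.
P(B | observation) = 0.0284959 / 0.0816619 = 0.348949.

0.349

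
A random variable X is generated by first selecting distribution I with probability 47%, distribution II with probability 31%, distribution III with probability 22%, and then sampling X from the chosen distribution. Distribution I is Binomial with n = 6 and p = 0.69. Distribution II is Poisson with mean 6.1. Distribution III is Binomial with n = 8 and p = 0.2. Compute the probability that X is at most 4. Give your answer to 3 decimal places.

Conditional on each component, P(X ≤ 4): I: 0.601172; II: 0.271894; III: 0.989594.
By total probability, P(X ≤ 4) = 0.47·0.601172 + 0.31·0.271894 + 0.22·0.989594 = 0.584549.

0.585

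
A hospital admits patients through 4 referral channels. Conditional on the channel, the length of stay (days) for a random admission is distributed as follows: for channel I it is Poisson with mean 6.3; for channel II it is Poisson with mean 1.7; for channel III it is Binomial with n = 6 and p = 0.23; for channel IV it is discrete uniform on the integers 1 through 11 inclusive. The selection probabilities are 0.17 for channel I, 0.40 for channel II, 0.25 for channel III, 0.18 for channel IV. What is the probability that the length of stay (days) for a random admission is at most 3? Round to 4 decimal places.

Conditional on each channel, P(X ≤ 3): I: 0.126374; II: 0.906811; III: 0.971991; IV: 0.272727.
By total probability, P(X ≤ 3) = 0.17·0.126374 + 0.4·0.906811 + 0.25·0.971991 + 0.18·0.272727 = 0.676296.

0.6763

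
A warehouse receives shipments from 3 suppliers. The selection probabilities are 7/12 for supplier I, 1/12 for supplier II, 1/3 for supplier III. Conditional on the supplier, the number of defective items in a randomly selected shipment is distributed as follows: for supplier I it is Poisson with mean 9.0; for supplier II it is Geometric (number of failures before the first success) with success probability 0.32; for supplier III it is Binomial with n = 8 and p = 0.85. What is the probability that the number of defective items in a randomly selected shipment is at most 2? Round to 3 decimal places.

Conditional on each supplier, P(X ≤ 2): I: 0.0062322; II: 0.685568; III: 0.000242307.
By total probability, P(X ≤ 2) = 0.583333·0.0062322 + 0.0833333·0.685568 + 0.333333·0.000242307 = 0.0608469.

0.061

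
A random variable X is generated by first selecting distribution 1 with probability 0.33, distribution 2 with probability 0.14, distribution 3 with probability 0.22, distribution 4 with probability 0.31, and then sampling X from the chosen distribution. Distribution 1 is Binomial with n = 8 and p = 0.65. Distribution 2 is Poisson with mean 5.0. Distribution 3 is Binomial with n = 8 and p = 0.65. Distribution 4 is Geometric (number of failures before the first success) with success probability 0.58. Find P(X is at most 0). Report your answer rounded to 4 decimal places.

Conditional on each component, P(X ≤ 0): 1: 0.000225188; 2: 0.00673795; 3: 0.000225188; 4: 0.58.
By total probability, P(X ≤ 0) = 0.33·0.000225188 + 0.14·0.00673795 + 0.22·0.000225188 + 0.31·0.58 = 0.180867.

0.1809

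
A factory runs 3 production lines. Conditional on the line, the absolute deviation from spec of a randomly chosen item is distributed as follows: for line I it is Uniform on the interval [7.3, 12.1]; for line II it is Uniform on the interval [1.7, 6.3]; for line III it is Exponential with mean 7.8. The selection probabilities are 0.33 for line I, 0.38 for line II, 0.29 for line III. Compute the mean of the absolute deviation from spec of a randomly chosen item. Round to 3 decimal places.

6.983

Component means — I: 9.7; II: 4; III: 7.8.
E[X] = 0.33·9.7 + 0.38·4 + 0.29·7.8 = 6.983.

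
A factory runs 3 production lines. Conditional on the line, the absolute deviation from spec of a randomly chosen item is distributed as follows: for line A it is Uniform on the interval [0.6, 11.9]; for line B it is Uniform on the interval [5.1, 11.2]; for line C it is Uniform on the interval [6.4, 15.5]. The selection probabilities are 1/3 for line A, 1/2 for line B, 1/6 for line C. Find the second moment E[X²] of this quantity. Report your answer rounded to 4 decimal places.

For each component E[X²] = Var + (mean)², giving A: 49.7033; B: 69.5233; C: 126.803.
Overall E[X²] = 0.333333·49.7033 + 0.5·69.5233 + 0.166667·126.803 = 72.4633.

72.4633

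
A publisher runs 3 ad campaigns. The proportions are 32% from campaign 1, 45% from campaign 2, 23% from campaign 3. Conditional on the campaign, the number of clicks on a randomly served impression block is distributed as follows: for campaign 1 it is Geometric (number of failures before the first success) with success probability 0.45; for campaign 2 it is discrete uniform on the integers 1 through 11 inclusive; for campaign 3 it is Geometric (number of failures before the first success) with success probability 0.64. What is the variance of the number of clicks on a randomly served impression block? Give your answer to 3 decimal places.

11.951

Per component, 1: μ=1.22222, E[X²]=4.20988; 2: μ=6, E[X²]=46; 3: μ=0.5625, E[X²]=1.19531.
E[X] = 0.32·1.22222 + 0.45·6 + 0.23·0.5625 = 3.22049.
E[X²] = 0.32·4.20988 + 0.45·46 + 0.23·1.19531 = 22.3221.
Var(X) = E[X²] − (E[X])² = 22.3221 − 10.3715 = 11.9506.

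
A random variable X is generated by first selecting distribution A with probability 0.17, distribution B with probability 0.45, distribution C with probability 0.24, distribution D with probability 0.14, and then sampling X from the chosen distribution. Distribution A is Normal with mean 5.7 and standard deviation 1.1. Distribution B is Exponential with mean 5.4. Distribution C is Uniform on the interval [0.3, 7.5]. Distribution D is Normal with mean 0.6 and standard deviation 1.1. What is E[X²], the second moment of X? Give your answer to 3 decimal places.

36.880

For each component E[X²] = Var + (mean)², giving A: 33.7; B: 58.32; C: 19.53; D: 1.57.
Overall E[X²] = 0.17·33.7 + 0.45·58.32 + 0.24·19.53 + 0.14·1.57 = 36.88.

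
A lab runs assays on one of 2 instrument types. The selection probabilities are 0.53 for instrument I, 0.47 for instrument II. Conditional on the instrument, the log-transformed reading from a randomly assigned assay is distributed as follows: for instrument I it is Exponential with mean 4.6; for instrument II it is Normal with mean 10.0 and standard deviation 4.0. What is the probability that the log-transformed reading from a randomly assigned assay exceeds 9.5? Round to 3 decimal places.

0.326

Conditional on each instrument, P(X > 9.5): I: 0.126791; II: 0.549738.
By total probability, P(X > 9.5) = 0.53·0.126791 + 0.47·0.549738 = 0.325576.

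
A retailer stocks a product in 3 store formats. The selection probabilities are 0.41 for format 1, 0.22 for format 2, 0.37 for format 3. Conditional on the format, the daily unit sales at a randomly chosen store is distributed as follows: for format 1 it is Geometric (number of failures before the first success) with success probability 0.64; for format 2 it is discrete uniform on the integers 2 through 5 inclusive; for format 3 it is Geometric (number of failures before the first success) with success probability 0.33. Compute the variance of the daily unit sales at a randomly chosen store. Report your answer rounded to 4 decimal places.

Per component, 1: μ=0.5625, E[X²]=1.19531; 2: μ=3.5, E[X²]=13.5; 3: μ=2.0303, E[X²]=10.2746.
E[X] = 0.41·0.5625 + 0.22·3.5 + 0.37·2.0303 = 1.75184.
E[X²] = 0.41·1.19531 + 0.22·13.5 + 0.37·10.2746 = 7.26167.
Var(X) = E[X²] − (E[X])² = 7.26167 − 3.06893 = 4.19273.

4.1927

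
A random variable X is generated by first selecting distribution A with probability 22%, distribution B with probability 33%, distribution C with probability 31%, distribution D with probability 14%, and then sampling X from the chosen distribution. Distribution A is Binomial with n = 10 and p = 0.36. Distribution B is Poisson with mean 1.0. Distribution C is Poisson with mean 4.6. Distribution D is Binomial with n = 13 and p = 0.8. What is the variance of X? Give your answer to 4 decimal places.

Per component, A: μ=3.6, E[X²]=15.264; B: μ=1, E[X²]=2; C: μ=4.6, E[X²]=25.76; D: μ=10.4, E[X²]=110.24.
E[X] = 0.22·3.6 + 0.33·1 + 0.31·4.6 + 0.14·10.4 = 4.004.
E[X²] = 0.22·15.264 + 0.33·2 + 0.31·25.76 + 0.14·110.24 = 27.4373.
Var(X) = E[X²] − (E[X])² = 27.4373 − 16.032 = 11.4053.

11.4053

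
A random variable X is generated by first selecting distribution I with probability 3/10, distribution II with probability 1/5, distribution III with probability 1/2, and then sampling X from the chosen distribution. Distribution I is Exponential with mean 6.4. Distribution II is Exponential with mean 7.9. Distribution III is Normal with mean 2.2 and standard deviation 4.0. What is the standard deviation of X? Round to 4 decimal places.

Per component, I: μ=6.4, E[X²]=81.92; II: μ=7.9, E[X²]=124.82; III: μ=2.2, E[X²]=20.84.
E[X] = 0.3·6.4 + 0.2·7.9 + 0.5·2.2 = 4.6.
E[X²] = 0.3·81.92 + 0.2·124.82 + 0.5·20.84 = 59.96.
Var(X) = E[X²] − (E[X])² = 59.96 − 21.16 = 38.8.
SD(X) = √38.8 = 6.22896.

6.2290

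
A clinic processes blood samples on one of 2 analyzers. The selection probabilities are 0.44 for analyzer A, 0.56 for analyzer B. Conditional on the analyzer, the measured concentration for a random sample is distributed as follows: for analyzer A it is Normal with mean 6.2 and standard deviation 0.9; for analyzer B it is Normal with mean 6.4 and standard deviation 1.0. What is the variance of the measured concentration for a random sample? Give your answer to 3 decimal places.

0.926

Per component, A: μ=6.2, E[X²]=39.25; B: μ=6.4, E[X²]=41.96.
E[X] = 0.44·6.2 + 0.56·6.4 = 6.312.
E[X²] = 0.44·39.25 + 0.56·41.96 = 40.7676.
Var(X) = E[X²] − (E[X])² = 40.7676 − 39.8413 = 0.926256.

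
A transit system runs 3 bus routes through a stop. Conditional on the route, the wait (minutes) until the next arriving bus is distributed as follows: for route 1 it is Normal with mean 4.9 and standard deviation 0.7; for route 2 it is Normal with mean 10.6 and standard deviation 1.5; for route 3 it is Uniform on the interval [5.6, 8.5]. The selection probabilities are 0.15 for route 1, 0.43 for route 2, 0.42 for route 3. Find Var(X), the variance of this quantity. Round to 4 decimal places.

Per component, 1: μ=4.9, E[X²]=24.5; 2: μ=10.6, E[X²]=114.61; 3: μ=7.05, E[X²]=50.4033.
E[X] = 0.15·4.9 + 0.43·10.6 + 0.42·7.05 = 8.254.
E[X²] = 0.15·24.5 + 0.43·114.61 + 0.42·50.4033 = 74.1267.
Var(X) = E[X²] − (E[X])² = 74.1267 − 68.1285 = 5.99818.

5.9982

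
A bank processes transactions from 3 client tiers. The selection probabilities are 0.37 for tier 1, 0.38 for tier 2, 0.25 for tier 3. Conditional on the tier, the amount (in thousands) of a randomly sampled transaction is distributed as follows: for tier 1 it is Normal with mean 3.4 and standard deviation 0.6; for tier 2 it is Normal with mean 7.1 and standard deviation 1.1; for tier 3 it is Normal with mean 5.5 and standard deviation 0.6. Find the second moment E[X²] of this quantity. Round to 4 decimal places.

31.6785

For each component E[X²] = Var + (mean)², giving 1: 11.92; 2: 51.62; 3: 30.61.
Overall E[X²] = 0.37·11.92 + 0.38·51.62 + 0.25·30.61 = 31.6785.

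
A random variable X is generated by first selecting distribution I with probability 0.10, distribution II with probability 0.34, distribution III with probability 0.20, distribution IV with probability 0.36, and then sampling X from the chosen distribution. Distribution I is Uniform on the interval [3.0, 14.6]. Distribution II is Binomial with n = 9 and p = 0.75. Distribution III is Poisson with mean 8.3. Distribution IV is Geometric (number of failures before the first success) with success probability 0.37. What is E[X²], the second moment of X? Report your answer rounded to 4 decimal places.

43.0687

For each component E[X²] = Var + (mean)², giving I: 88.6533; II: 47.25; III: 77.19; IV: 7.5011.
Overall E[X²] = 0.1·88.6533 + 0.34·47.25 + 0.2·77.19 + 0.36·7.5011 = 43.0687.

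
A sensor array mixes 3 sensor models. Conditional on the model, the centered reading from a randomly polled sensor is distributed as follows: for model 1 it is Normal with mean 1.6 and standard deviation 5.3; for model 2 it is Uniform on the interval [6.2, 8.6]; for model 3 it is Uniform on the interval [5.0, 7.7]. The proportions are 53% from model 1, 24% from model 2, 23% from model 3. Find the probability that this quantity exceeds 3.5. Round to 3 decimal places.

0.661

Conditional on each model, P(X > 3.5): 1: 0.359988; 2: 1; 3: 1.
By total probability, P(X > 3.5) = 0.53·0.359988 + 0.24·1 + 0.23·1 = 0.660794.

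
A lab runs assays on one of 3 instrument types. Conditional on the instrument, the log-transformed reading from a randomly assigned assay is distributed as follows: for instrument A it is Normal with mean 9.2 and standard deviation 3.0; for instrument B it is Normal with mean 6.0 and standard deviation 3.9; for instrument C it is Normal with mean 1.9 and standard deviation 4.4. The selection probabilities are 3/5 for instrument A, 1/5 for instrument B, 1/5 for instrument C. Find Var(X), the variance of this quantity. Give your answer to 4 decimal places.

Per component, A: μ=9.2, E[X²]=93.64; B: μ=6, E[X²]=51.21; C: μ=1.9, E[X²]=22.97.
E[X] = 0.6·9.2 + 0.2·6 + 0.2·1.9 = 7.1.
E[X²] = 0.6·93.64 + 0.2·51.21 + 0.2·22.97 = 71.02.
Var(X) = E[X²] − (E[X])² = 71.02 − 50.41 = 20.61.

20.6100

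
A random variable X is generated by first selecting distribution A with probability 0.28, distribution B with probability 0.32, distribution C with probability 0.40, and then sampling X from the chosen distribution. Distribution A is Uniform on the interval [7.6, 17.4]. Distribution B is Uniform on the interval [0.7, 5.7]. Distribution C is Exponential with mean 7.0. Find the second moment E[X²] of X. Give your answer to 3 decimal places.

89.134

For each component E[X²] = Var + (mean)², giving A: 164.253; B: 12.3233; C: 98.
Overall E[X²] = 0.28·164.253 + 0.32·12.3233 + 0.4·98 = 89.1344.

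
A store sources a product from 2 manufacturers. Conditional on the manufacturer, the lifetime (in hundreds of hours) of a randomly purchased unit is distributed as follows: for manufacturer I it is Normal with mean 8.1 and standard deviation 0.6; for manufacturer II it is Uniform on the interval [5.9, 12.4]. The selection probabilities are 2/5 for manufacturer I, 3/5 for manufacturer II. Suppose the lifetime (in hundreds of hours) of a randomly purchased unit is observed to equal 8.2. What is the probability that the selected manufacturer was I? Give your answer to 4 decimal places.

0.7397

Likelihoods f(8.2 | ·): I: 0.655733; II: 0.153846.
Posterior ∝ prior × likelihood. Numerator for I: 0.4·0.655733 = 0.262293.
Normalizing constant: 0.4·0.655733 + 0.6·0.153846 = 0.354601.
P(I | observation) = 0.262293 / 0.354601 = 0.739686.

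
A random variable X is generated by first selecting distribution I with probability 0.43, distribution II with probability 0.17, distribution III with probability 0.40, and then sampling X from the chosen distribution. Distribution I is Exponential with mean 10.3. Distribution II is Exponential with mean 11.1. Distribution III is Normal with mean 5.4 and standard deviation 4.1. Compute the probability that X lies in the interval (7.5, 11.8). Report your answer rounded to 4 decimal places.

0.1966

Conditional on each component, P(7.5 < X < 11.8): I: 0.164776; II: 0.163416; III: 0.244992.
By total probability, P(7.5 < X < 11.8) = 0.43·0.164776 + 0.17·0.163416 + 0.4·0.244992 = 0.196631.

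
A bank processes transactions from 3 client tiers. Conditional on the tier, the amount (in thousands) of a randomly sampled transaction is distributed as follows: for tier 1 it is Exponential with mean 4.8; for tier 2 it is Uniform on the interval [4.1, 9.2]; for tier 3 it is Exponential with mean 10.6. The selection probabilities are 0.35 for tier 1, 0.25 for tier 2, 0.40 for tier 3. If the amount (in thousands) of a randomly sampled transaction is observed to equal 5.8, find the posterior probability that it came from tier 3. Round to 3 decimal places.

Likelihoods f(5.8 | ·): 1: 0.0622281; 2: 0.196078; 3: 0.0545835.
Posterior ∝ prior × likelihood. Numerator for 3: 0.4·0.0545835 = 0.0218334.
Normalizing constant: 0.35·0.0622281 + 0.25·0.196078 + 0.4·0.0545835 = 0.0926328.
P(3 | observation) = 0.0218334 / 0.0926328 = 0.235698.

0.236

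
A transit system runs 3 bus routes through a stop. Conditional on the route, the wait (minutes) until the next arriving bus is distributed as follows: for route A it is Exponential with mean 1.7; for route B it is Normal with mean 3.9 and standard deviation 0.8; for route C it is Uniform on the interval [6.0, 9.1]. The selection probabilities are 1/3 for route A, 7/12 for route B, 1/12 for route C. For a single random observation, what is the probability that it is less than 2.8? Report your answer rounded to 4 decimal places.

0.3185

Conditional on each route, P(X < 2.8): A: 0.807384; B: 0.0845657; C: 0.
By total probability, P(X < 2.8) = 0.333333·0.807384 + 0.583333·0.0845657 + 0.0833333·0 = 0.318458.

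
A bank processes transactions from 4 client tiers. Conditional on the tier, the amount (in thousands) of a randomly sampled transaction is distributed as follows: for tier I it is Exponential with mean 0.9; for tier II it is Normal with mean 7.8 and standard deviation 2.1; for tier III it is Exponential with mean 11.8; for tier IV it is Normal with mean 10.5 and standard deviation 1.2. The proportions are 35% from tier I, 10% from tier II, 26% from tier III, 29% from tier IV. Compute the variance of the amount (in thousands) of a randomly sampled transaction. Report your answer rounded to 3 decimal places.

59.932

Per component, I: μ=0.9, E[X²]=1.62; II: μ=7.8, E[X²]=65.25; III: μ=11.8, E[X²]=278.48; IV: μ=10.5, E[X²]=111.69.
E[X] = 0.35·0.9 + 0.1·7.8 + 0.26·11.8 + 0.29·10.5 = 7.208.
E[X²] = 0.35·1.62 + 0.1·65.25 + 0.26·278.48 + 0.29·111.69 = 111.887.
Var(X) = E[X²] − (E[X])² = 111.887 − 51.9553 = 59.9316.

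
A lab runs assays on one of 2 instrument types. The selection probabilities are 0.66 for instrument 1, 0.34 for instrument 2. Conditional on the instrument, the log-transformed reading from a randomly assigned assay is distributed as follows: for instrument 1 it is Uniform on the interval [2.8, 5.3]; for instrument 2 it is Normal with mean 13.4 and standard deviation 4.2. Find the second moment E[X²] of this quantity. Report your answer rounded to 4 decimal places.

78.2174

For each component E[X²] = Var + (mean)², giving 1: 16.9233; 2: 197.2.
Overall E[X²] = 0.66·16.9233 + 0.34·197.2 = 78.2174.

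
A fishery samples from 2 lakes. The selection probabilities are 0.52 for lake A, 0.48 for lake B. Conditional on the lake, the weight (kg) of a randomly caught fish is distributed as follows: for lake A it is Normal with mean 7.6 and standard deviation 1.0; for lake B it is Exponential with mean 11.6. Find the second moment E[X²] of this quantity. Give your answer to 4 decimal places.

159.7328

For each component E[X²] = Var + (mean)², giving A: 58.76; B: 269.12.
Overall E[X²] = 0.52·58.76 + 0.48·269.12 = 159.733.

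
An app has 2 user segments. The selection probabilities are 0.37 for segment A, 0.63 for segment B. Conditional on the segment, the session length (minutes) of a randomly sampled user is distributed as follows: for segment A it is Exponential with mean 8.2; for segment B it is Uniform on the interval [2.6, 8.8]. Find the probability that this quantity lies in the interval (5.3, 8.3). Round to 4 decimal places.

Conditional on each segment, P(5.3 < X < 8.3): A: 0.160539; B: 0.483871.
By total probability, P(5.3 < X < 8.3) = 0.37·0.160539 + 0.63·0.483871 = 0.364238.

0.3642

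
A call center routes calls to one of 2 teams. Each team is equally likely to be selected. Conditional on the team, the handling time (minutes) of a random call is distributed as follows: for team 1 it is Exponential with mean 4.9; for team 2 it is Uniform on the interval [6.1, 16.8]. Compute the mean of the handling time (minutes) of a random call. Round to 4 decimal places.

8.1750

Component means — 1: 4.9; 2: 11.45.
E[X] = 0.5·4.9 + 0.5·11.45 = 8.175.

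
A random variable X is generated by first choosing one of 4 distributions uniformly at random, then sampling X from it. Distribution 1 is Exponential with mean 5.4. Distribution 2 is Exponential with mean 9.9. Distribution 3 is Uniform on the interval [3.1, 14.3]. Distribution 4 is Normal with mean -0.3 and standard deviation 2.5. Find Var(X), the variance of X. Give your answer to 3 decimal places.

51.600

Per component, 1: μ=5.4, E[X²]=58.32; 2: μ=9.9, E[X²]=196.02; 3: μ=8.7, E[X²]=86.1433; 4: μ=-0.3, E[X²]=6.34.
E[X] = 0.25·5.4 + 0.25·9.9 + 0.25·8.7 + 0.25·-0.3 = 5.925.
E[X²] = 0.25·58.32 + 0.25·196.02 + 0.25·86.1433 + 0.25·6.34 = 86.7058.
Var(X) = E[X²] − (E[X])² = 86.7058 − 35.1056 = 51.6002.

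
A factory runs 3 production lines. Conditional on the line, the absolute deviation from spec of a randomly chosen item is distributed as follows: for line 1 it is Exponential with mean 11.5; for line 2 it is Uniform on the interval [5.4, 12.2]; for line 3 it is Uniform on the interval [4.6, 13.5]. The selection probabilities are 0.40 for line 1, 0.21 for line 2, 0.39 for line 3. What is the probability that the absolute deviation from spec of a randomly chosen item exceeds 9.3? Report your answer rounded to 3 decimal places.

Conditional on each line, P(X > 9.3): 1: 0.445439; 2: 0.426471; 3: 0.47191.
By total probability, P(X > 9.3) = 0.4·0.445439 + 0.21·0.426471 + 0.39·0.47191 = 0.451779.

0.452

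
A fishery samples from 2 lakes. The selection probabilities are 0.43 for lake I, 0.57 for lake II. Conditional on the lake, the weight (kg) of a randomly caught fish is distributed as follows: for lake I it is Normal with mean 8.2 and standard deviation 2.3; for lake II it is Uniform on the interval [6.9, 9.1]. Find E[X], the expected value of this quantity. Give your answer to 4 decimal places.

Component means — I: 8.2; II: 8.
E[X] = 0.43·8.2 + 0.57·8 = 8.086.

8.0860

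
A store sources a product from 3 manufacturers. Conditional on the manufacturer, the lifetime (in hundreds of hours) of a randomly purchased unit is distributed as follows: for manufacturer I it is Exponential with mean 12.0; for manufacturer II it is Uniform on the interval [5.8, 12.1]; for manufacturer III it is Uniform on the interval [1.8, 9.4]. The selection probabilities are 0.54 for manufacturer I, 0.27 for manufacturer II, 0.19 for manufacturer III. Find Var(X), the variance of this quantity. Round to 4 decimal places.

Per component, I: μ=12, E[X²]=288; II: μ=8.95, E[X²]=83.41; III: μ=5.6, E[X²]=36.1733.
E[X] = 0.54·12 + 0.27·8.95 + 0.19·5.6 = 9.9605.
E[X²] = 0.54·288 + 0.27·83.41 + 0.19·36.1733 = 184.914.
Var(X) = E[X²] − (E[X])² = 184.914 − 99.2116 = 85.7021.

85.7021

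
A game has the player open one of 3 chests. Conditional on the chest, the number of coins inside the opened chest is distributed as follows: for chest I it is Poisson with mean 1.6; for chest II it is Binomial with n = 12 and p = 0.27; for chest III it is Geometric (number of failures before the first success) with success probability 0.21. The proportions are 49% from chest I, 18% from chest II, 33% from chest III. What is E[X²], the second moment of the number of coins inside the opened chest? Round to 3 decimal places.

14.935

For each component E[X²] = Var + (mean)², giving I: 4.16; II: 12.8628; III: 32.0658.
Overall E[X²] = 0.49·4.16 + 0.18·12.8628 + 0.33·32.0658 = 14.9354.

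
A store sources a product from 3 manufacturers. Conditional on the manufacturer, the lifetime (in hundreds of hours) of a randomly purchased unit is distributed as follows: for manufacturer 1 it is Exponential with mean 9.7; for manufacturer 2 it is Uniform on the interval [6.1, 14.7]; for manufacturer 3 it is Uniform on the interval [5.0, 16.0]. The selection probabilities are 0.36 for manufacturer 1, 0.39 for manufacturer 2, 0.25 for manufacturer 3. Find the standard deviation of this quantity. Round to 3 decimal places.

6.239

Per component, 1: μ=9.7, E[X²]=188.18; 2: μ=10.4, E[X²]=114.323; 3: μ=10.5, E[X²]=120.333.
E[X] = 0.36·9.7 + 0.39·10.4 + 0.25·10.5 = 10.173.
E[X²] = 0.36·188.18 + 0.39·114.323 + 0.25·120.333 = 142.414.
Var(X) = E[X²] − (E[X])² = 142.414 − 103.49 = 38.9243.
SD(X) = √38.9243 = 6.23893.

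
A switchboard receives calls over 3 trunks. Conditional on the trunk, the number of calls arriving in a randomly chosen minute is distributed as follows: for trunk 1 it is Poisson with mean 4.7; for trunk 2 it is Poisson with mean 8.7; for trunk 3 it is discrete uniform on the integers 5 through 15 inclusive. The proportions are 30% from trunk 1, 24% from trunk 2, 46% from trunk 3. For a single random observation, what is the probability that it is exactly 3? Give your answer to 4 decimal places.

0.0516

Conditional on each trunk, P(X = 3): 1: 0.157383; 2: 0.0182829; 3: 0.
By total probability, P(X = 3) = 0.3·0.157383 + 0.24·0.0182829 + 0.46·0 = 0.0516028.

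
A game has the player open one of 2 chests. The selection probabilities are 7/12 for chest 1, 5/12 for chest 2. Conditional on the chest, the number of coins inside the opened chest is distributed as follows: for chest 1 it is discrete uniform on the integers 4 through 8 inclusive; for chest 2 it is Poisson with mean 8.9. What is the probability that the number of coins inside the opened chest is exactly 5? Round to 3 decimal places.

Conditional on each chest, P(X = 5): 1: 0.2; 2: 0.063467.
By total probability, P(X = 5) = 0.583333·0.2 + 0.416667·0.063467 = 0.143111.

0.143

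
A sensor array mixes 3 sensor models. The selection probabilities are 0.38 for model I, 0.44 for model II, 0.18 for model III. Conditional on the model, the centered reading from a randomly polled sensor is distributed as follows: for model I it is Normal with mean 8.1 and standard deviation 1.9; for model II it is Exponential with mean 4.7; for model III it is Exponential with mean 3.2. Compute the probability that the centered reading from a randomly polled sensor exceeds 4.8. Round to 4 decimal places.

Conditional on each model, P(X > 4.8): I: 0.958792; II: 0.360135; III: 0.22313.
By total probability, P(X > 4.8) = 0.38·0.958792 + 0.44·0.360135 + 0.18·0.22313 = 0.562964.

0.5630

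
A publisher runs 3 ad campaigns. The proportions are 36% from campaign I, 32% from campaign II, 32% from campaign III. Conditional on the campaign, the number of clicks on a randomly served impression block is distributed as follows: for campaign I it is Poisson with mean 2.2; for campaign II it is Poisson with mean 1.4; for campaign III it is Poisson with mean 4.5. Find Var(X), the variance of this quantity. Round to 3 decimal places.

4.347

Per component, I: μ=2.2, E[X²]=7.04; II: μ=1.4, E[X²]=3.36; III: μ=4.5, E[X²]=24.75.
E[X] = 0.36·2.2 + 0.32·1.4 + 0.32·4.5 = 2.68.
E[X²] = 0.36·7.04 + 0.32·3.36 + 0.32·24.75 = 11.5296.
Var(X) = E[X²] − (E[X])² = 11.5296 − 7.1824 = 4.3472.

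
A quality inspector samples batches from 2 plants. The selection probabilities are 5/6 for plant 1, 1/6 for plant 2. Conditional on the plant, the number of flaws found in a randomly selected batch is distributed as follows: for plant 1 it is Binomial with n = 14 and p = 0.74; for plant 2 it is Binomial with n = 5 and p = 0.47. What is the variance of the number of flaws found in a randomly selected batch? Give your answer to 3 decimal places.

11.363

Per component, 1: μ=10.36, E[X²]=110.023; 2: μ=2.35, E[X²]=6.768.
E[X] = 0.833333·10.36 + 0.166667·2.35 = 9.025.
E[X²] = 0.833333·110.023 + 0.166667·6.768 = 92.814.
Var(X) = E[X²] − (E[X])² = 92.814 − 81.4506 = 11.3634.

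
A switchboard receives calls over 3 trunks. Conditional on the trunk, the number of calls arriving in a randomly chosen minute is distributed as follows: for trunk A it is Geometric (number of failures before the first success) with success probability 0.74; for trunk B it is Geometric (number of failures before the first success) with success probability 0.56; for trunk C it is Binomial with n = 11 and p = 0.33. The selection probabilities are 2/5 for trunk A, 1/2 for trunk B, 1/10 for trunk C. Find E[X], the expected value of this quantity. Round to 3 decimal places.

0.896

Component means — A: 0.351351; B: 0.785714; C: 3.63.
E[X] = 0.4·0.351351 + 0.5·0.785714 + 0.1·3.63 = 0.896398.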